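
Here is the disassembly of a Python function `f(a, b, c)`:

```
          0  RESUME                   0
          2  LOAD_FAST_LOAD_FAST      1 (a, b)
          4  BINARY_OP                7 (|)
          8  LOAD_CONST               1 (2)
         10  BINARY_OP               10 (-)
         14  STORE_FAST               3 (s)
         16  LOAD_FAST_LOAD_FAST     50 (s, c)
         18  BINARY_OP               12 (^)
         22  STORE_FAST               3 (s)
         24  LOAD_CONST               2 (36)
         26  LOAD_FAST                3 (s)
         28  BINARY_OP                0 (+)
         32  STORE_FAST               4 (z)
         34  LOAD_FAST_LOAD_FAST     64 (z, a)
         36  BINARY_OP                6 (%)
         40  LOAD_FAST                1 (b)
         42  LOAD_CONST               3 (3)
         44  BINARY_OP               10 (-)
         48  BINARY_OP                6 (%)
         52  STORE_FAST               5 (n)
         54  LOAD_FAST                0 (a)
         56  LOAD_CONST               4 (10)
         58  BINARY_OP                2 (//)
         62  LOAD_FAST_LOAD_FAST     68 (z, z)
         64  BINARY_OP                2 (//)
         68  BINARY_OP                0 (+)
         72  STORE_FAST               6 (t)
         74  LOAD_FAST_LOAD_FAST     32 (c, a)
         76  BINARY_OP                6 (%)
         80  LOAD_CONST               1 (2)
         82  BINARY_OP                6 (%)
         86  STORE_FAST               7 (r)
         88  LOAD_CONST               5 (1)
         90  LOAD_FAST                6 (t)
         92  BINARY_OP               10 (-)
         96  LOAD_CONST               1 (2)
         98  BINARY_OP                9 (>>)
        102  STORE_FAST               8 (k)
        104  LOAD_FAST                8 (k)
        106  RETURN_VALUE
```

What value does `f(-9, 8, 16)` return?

LOAD_FAST_LOAD_FAST a,b → push -9,8. Stack: [-9, 8]
BINARY_OP | → -9 | 8 = -1. Stack: [-1]
LOAD_CONST → push 2. Stack: [-1, 2]
BINARY_OP - → -1 - 2 = -3. Stack: [-3]
STORE_FAST s → s=-3. Stack: []
LOAD_FAST_LOAD_FAST s,c → push -3,16. Stack: [-3, 16]
BINARY_OP ^ → -3 ^ 16 = -19. Stack: [-19]
STORE_FAST s → s=-19. Stack: []
LOAD_CONST → push 36. Stack: [36]
LOAD_FAST s → push -19. Stack: [36, -19]
BINARY_OP + → 36 + -19 = 17. Stack: [17]
STORE_FAST z → z=17. Stack: []
LOAD_FAST_LOAD_FAST z,a → push 17,-9. Stack: [17, -9]
BINARY_OP % → 17 % -9 = -1. Stack: [-1]
LOAD_FAST b → push 8. Stack: [-1, 8]
LOAD_CONST → push 3. Stack: [-1, 8, 3]
BINARY_OP - → 8 - 3 = 5. Stack: [-1, 5]
BINARY_OP % → -1 % 5 = 4. Stack: [4]
STORE_FAST n → n=4. Stack: []
LOAD_FAST a → push -9. Stack: [-9]
LOAD_CONST → push 10. Stack: [-9, 10]
BINARY_OP // → -9 // 10 = -1. Stack: [-1]
LOAD_FAST_LOAD_FAST z,z → push 17,17. Stack: [-1, 17, 17]
BINARY_OP // → 17 // 17 = 1. Stack: [-1, 1]
BINARY_OP + → -1 + 1 = 0. Stack: [0]
STORE_FAST t → t=0. Stack: []
LOAD_FAST_LOAD_FAST c,a → push 16,-9. Stack: [16, -9]
BINARY_OP % → 16 % -9 = -2. Stack: [-2]
LOAD_CONST → push 2. Stack: [-2, 2]
BINARY_OP % → -2 % 2 = 0. Stack: [0]
STORE_FAST r → r=0. Stack: []
LOAD_CONST → push 1. Stack: [1]
LOAD_FAST t → push 0. Stack: [1, 0]
BINARY_OP - → 1 - 0 = 1. Stack: [1]
LOAD_CONST → push 2. Stack: [1, 2]
BINARY_OP >> → 1 >> 2 = 0. Stack: [0]
STORE_FAST k → k=0. Stack: []
LOAD_FAST k → push 0. Stack: [0]
RETURN_VALUE → return 0.

0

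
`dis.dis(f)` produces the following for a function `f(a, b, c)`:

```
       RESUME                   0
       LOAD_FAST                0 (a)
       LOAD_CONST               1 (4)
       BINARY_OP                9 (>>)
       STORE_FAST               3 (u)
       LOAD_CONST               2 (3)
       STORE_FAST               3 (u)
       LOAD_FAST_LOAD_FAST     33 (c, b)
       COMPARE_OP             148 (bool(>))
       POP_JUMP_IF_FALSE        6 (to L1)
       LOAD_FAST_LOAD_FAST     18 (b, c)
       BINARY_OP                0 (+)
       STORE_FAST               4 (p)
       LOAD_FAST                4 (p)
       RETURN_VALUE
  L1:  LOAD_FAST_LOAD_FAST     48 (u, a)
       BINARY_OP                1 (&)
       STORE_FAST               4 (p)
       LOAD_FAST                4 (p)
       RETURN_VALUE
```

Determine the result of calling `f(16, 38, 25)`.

0

LOAD_FAST a → push 16. Stack: [16]
LOAD_CONST → push 4. Stack: [16, 4]
BINARY_OP >> → 16 >> 4 = 1. Stack: [1]
STORE_FAST u → u=1. Stack: []
LOAD_CONST → push 3. Stack: [3]
STORE_FAST u → u=3. Stack: []
LOAD_FAST_LOAD_FAST c,b → push 25,38. Stack: [25, 38]
COMPARE_OP bool(>) → 25 vs 38 = False. Stack: [False]
POP_JUMP_IF_FALSE → pop False; jump. Stack: []
LOAD_FAST_LOAD_FAST u,a → push 3,16. Stack: [3, 16]
BINARY_OP & → 3 & 16 = 0. Stack: [0]
STORE_FAST p → p=0. Stack: []
LOAD_FAST p → push 0. Stack: [0]
RETURN_VALUE → return 0.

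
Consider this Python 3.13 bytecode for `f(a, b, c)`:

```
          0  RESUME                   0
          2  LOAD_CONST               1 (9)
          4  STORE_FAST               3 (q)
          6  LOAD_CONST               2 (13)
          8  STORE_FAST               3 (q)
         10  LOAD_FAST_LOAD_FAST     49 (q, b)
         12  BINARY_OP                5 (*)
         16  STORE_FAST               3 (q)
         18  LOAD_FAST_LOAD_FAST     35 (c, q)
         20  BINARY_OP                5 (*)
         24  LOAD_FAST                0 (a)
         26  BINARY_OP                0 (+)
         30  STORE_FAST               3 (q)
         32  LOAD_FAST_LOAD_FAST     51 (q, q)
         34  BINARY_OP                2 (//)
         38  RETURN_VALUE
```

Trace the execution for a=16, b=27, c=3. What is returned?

1

LOAD_CONST → push 9. Stack: [9]
STORE_FAST q → q=9. Stack: []
LOAD_CONST → push 13. Stack: [13]
STORE_FAST q → q=13. Stack: []
LOAD_FAST_LOAD_FAST q,b → push 13,27. Stack: [13, 27]
BINARY_OP * → 13 * 27 = 351. Stack: [351]
STORE_FAST q → q=351. Stack: []
LOAD_FAST_LOAD_FAST c,q → push 3,351. Stack: [3, 351]
BINARY_OP * → 3 * 351 = 1053. Stack: [1053]
LOAD_FAST a → push 16. Stack: [1053, 16]
BINARY_OP + → 1053 + 16 = 1069. Stack: [1069]
STORE_FAST q → q=1069. Stack: []
LOAD_FAST_LOAD_FAST q,q → push 1069,1069. Stack: [1069, 1069]
BINARY_OP // → 1069 // 1069 = 1. Stack: [1]
RETURN_VALUE → return 1.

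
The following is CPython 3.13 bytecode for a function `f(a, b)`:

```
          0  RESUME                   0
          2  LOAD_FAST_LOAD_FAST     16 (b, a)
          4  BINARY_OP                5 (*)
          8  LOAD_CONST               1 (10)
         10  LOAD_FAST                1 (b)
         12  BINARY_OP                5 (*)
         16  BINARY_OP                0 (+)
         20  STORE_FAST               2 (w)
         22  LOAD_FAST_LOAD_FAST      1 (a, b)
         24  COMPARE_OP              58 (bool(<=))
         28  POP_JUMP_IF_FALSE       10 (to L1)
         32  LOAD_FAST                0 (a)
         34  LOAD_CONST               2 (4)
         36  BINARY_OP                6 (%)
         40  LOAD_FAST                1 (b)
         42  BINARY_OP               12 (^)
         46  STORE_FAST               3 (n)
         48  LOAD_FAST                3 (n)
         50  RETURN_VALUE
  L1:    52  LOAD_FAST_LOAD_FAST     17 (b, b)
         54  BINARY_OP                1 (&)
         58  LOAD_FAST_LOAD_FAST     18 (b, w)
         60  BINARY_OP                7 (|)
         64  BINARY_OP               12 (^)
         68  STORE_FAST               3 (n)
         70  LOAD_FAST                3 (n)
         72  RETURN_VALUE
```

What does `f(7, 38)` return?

LOAD_FAST_LOAD_FAST b,a → push 38,7. Stack: [38, 7]
BINARY_OP * → 38 * 7 = 266. Stack: [266]
LOAD_CONST → push 10. Stack: [266, 10]
LOAD_FAST b → push 38. Stack: [266, 10, 38]
BINARY_OP * → 10 * 38 = 380. Stack: [266, 380]
BINARY_OP + → 266 + 380 = 646. Stack: [646]
STORE_FAST w → w=646. Stack: []
LOAD_FAST_LOAD_FAST a,b → push 7,38. Stack: [7, 38]
COMPARE_OP bool(<=) → 7 vs 38 = True. Stack: [True]
POP_JUMP_IF_FALSE → pop True; no jump. Stack: []
LOAD_FAST a → push 7. Stack: [7]
LOAD_CONST → push 4. Stack: [7, 4]
BINARY_OP % → 7 % 4 = 3. Stack: [3]
LOAD_FAST b → push 38. Stack: [3, 38]
BINARY_OP ^ → 3 ^ 38 = 37. Stack: [37]
STORE_FAST n → n=37. Stack: []
LOAD_FAST n → push 37. Stack: [37]
RETURN_VALUE → return 37.

37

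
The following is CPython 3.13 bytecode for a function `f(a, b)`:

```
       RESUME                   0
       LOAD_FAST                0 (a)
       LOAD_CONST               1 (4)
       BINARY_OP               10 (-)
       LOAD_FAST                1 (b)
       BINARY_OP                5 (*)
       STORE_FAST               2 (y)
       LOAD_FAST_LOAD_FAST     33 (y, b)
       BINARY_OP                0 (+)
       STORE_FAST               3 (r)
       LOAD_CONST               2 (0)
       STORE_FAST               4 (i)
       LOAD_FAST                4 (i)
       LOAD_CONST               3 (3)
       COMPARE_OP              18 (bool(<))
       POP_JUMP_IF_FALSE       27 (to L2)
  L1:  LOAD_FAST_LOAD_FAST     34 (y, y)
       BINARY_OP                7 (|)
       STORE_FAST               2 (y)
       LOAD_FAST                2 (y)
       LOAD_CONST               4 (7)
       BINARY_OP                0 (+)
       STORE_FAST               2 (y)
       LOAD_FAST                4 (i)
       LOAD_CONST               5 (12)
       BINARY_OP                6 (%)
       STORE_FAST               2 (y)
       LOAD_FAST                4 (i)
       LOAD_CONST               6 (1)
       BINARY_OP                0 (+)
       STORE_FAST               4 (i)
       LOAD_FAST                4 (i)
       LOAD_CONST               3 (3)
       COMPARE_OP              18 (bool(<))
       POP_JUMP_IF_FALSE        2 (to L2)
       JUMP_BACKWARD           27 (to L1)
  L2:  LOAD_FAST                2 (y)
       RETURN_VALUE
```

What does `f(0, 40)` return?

2

LOAD_FAST a → push 0
LOAD_CONST → push 4
BINARY_OP - → 0 - 4 = -4
LOAD_FAST b → push 40
BINARY_OP * → -4 * 40 = -160
STORE_FAST y → y=-160
LOAD_FAST_LOAD_FAST y,b → push -160,40
BINARY_OP + → -160 + 40 = -120
STORE_FAST r → r=-120
LOAD_CONST → push 0
STORE_FAST i → i=0
LOAD_FAST i → push 0
LOAD_CONST → push 3
COMPARE_OP bool(<) → 0 vs 3 = True
POP_JUMP_IF_FALSE → pop True; no jump
LOAD_FAST_LOAD_FAST y,y → push -160,-160
BINARY_OP | → -160 | -160 = -160
STORE_FAST y → y=-160
LOAD_FAST y → push -160
LOAD_CONST → push 7
BINARY_OP + → -160 + 7 = -153
STORE_FAST y → y=-153
LOAD_FAST i → push 0
LOAD_CONST → push 12
BINARY_OP % → 0 % 12 = 0
STORE_FAST y → y=0
LOAD_FAST i → push 0
LOAD_CONST → push 1
BINARY_OP + → 0 + 1 = 1
STORE_FAST i → i=1
LOAD_FAST i → push 1
LOAD_CONST → push 3
COMPARE_OP bool(<) → 1 vs 3 = True
POP_JUMP_IF_FALSE → pop True; no jump
LOAD_FAST_LOAD_FAST y,y → push 0,0
BINARY_OP | → 0 | 0 = 0
STORE_FAST y → y=0
LOAD_FAST y → push 0
LOAD_CONST → push 7
BINARY_OP + → 0 + 7 = 7
STORE_FAST y → y=7
LOAD_FAST i → push 1
LOAD_CONST → push 12
BINARY_OP % → 1 % 12 = 1
STORE_FAST y → y=1
LOAD_FAST i → push 1
LOAD_CONST → push 1
BINARY_OP + → 1 + 1 = 2
STORE_FAST i → i=2
LOAD_FAST i → push 2
LOAD_CONST → push 3
COMPARE_OP bool(<) → 2 vs 3 = True
POP_JUMP_IF_FALSE → pop True; no jump
LOAD_FAST_LOAD_FAST y,y → push 1,1
BINARY_OP | → 1 | 1 = 1
STORE_FAST y → y=1
LOAD_FAST y → push 1
LOAD_CONST → push 7
BINARY_OP + → 1 + 7 = 8
STORE_FAST y → y=8
LOAD_FAST i → push 2
LOAD_CONST → push 12
BINARY_OP % → 2 % 12 = 2
STORE_FAST y → y=2
LOAD_FAST i → push 2
LOAD_CONST → push 1
BINARY_OP + → 2 + 1 = 3
STORE_FAST i → i=3
LOAD_FAST i → push 3
LOAD_CONST → push 3
COMPARE_OP bool(<) → 3 vs 3 = False
POP_JUMP_IF_FALSE → pop False; jump
LOAD_FAST y → push 2
RETURN_VALUE → return 2.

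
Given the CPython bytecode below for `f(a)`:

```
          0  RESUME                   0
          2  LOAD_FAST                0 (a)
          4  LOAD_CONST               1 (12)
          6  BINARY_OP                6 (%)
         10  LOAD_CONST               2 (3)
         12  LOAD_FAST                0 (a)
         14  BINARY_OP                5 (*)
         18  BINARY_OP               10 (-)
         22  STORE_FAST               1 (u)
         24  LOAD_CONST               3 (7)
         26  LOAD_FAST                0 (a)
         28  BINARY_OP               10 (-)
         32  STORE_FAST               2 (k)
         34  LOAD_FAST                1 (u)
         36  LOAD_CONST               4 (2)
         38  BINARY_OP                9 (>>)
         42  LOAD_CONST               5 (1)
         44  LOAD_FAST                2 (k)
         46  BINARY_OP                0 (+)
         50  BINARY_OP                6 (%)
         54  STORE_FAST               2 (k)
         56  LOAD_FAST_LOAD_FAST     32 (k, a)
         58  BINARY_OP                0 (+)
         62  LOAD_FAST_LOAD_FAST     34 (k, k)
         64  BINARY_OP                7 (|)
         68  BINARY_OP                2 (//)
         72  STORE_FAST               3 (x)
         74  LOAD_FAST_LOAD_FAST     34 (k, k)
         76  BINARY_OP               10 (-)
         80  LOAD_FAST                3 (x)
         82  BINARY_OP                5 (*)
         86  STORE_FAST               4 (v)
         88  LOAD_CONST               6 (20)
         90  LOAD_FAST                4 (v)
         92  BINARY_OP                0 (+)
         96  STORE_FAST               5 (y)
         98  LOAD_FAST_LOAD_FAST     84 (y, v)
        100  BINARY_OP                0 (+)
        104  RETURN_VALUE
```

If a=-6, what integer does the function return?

LOAD_FAST a → push -6. Stack: [-6]
LOAD_CONST → push 12. Stack: [-6, 12]
BINARY_OP % → -6 % 12 = 6. Stack: [6]
LOAD_CONST → push 3. Stack: [6, 3]
LOAD_FAST a → push -6. Stack: [6, 3, -6]
BINARY_OP * → 3 * -6 = -18. Stack: [6, -18]
BINARY_OP - → 6 - -18 = 24. Stack: [24]
STORE_FAST u → u=24. Stack: []
LOAD_CONST → push 7. Stack: [7]
LOAD_FAST a → push -6. Stack: [7, -6]
BINARY_OP - → 7 - -6 = 13. Stack: [13]
STORE_FAST k → k=13. Stack: []
LOAD_FAST u → push 24. Stack: [24]
LOAD_CONST → push 2. Stack: [24, 2]
BINARY_OP >> → 24 >> 2 = 6. Stack: [6]
LOAD_CONST → push 1. Stack: [6, 1]
LOAD_FAST k → push 13. Stack: [6, 1, 13]
BINARY_OP + → 1 + 13 = 14. Stack: [6, 14]
BINARY_OP % → 6 % 14 = 6. Stack: [6]
STORE_FAST k → k=6. Stack: []
LOAD_FAST_LOAD_FAST k,a → push 6,-6. Stack: [6, -6]
BINARY_OP + → 6 + -6 = 0. Stack: [0]
LOAD_FAST_LOAD_FAST k,k → push 6,6. Stack: [0, 6, 6]
BINARY_OP | → 6 | 6 = 6. Stack: [0, 6]
BINARY_OP // → 0 // 6 = 0. Stack: [0]
STORE_FAST x → x=0. Stack: []
LOAD_FAST_LOAD_FAST k,k → push 6,6. Stack: [6, 6]
BINARY_OP - → 6 - 6 = 0. Stack: [0]
LOAD_FAST x → push 0. Stack: [0, 0]
BINARY_OP * → 0 * 0 = 0. Stack: [0]
STORE_FAST v → v=0. Stack: []
LOAD_CONST → push 20. Stack: [20]
LOAD_FAST v → push 0. Stack: [20, 0]
BINARY_OP + → 20 + 0 = 20. Stack: [20]
STORE_FAST y → y=20. Stack: []
LOAD_FAST_LOAD_FAST y,v → push 20,0. Stack: [20, 0]
BINARY_OP + → 20 + 0 = 20. Stack: [20]
RETURN_VALUE → return 20.

20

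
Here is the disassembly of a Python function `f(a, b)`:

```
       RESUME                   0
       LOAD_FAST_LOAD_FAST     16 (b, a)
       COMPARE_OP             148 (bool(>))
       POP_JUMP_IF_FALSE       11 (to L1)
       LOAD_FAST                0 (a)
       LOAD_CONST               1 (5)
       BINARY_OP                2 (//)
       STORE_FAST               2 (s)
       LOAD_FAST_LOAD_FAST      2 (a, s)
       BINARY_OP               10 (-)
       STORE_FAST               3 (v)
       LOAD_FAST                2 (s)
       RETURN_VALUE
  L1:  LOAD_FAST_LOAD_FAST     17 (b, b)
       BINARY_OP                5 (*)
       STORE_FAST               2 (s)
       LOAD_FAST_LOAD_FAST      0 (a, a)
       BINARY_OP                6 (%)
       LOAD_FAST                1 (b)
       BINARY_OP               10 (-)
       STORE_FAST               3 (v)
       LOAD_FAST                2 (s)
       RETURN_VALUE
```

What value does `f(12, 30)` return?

2

LOAD_FAST_LOAD_FAST b,a → push 30,12. Stack: [30, 12]
COMPARE_OP bool(>) → 30 vs 12 = True. Stack: [True]
POP_JUMP_IF_FALSE → pop True; no jump. Stack: []
LOAD_FAST a → push 12. Stack: [12]
LOAD_CONST → push 5. Stack: [12, 5]
BINARY_OP // → 12 // 5 = 2. Stack: [2]
STORE_FAST s → s=2. Stack: []
LOAD_FAST_LOAD_FAST a,s → push 12,2. Stack: [12, 2]
BINARY_OP - → 12 - 2 = 10. Stack: [10]
STORE_FAST v → v=10. Stack: []
LOAD_FAST s → push 2. Stack: [2]
RETURN_VALUE → return 2.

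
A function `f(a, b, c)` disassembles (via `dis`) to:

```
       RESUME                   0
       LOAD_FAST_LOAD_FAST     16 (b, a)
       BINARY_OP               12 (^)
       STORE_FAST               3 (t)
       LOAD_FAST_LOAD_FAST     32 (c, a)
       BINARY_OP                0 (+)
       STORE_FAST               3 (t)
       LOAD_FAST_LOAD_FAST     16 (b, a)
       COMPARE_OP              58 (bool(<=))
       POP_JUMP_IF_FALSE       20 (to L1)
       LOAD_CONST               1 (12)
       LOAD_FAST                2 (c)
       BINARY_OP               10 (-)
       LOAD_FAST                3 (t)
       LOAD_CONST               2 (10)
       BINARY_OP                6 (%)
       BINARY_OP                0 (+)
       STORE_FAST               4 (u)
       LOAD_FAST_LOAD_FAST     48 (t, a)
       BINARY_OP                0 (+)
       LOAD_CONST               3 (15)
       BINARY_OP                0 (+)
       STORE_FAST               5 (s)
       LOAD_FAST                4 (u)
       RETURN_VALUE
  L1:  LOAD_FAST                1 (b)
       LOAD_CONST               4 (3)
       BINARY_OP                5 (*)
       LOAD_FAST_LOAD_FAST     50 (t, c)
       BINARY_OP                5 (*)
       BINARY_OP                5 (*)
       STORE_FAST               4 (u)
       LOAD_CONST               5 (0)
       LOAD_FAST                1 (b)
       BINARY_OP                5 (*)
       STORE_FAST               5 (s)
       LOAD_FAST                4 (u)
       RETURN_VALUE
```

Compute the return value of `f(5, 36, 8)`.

11232

LOAD_FAST_LOAD_FAST b,a → push 36,5. Stack: [36, 5]
BINARY_OP ^ → 36 ^ 5 = 33. Stack: [33]
STORE_FAST t → t=33. Stack: []
LOAD_FAST_LOAD_FAST c,a → push 8,5. Stack: [8, 5]
BINARY_OP + → 8 + 5 = 13. Stack: [13]
STORE_FAST t → t=13. Stack: []
LOAD_FAST_LOAD_FAST b,a → push 36,5. Stack: [36, 5]
COMPARE_OP bool(<=) → 36 vs 5 = False. Stack: [False]
POP_JUMP_IF_FALSE → pop False; jump. Stack: []
LOAD_FAST b → push 36. Stack: [36]
LOAD_CONST → push 3. Stack: [36, 3]
BINARY_OP * → 36 * 3 = 108. Stack: [108]
LOAD_FAST_LOAD_FAST t,c → push 13,8. Stack: [108, 13, 8]
BINARY_OP * → 13 * 8 = 104. Stack: [108, 104]
BINARY_OP * → 108 * 104 = 11232. Stack: [11232]
STORE_FAST u → u=11232. Stack: []
LOAD_CONST → push 0. Stack: [0]
LOAD_FAST b → push 36. Stack: [0, 36]
BINARY_OP * → 0 * 36 = 0. Stack: [0]
STORE_FAST s → s=0. Stack: []
LOAD_FAST u → push 11232. Stack: [11232]
RETURN_VALUE → return 11232.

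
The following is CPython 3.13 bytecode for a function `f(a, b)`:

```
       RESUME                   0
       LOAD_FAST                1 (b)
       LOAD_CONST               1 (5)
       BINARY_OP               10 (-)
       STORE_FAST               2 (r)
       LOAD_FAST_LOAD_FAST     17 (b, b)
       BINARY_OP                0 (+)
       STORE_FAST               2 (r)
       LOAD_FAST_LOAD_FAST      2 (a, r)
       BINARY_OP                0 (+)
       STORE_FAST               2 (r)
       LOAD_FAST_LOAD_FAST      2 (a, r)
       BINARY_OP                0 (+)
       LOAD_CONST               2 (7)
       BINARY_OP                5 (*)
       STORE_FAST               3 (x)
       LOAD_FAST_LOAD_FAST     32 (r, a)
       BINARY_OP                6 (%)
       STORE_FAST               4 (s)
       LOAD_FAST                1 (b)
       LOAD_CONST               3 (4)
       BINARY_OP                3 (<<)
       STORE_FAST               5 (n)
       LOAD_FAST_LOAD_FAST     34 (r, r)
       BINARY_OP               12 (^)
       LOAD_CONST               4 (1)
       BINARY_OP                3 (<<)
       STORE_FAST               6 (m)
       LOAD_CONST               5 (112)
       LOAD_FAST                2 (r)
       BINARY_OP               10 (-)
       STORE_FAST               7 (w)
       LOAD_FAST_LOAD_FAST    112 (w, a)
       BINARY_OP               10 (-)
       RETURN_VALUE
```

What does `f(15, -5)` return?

LOAD_FAST b → push -5. Stack: [-5]
LOAD_CONST → push 5. Stack: [-5, 5]
BINARY_OP - → -5 - 5 = -10. Stack: [-10]
STORE_FAST r → r=-10. Stack: []
LOAD_FAST_LOAD_FAST b,b → push -5,-5. Stack: [-5, -5]
BINARY_OP + → -5 + -5 = -10. Stack: [-10]
STORE_FAST r → r=-10. Stack: []
LOAD_FAST_LOAD_FAST a,r → push 15,-10. Stack: [15, -10]
BINARY_OP + → 15 + -10 = 5. Stack: [5]
STORE_FAST r → r=5. Stack: []
LOAD_FAST_LOAD_FAST a,r → push 15,5. Stack: [15, 5]
BINARY_OP + → 15 + 5 = 20. Stack: [20]
LOAD_CONST → push 7. Stack: [20, 7]
BINARY_OP * → 20 * 7 = 140. Stack: [140]
STORE_FAST x → x=140. Stack: []
LOAD_FAST_LOAD_FAST r,a → push 5,15. Stack: [5, 15]
BINARY_OP % → 5 % 15 = 5. Stack: [5]
STORE_FAST s → s=5. Stack: []
LOAD_FAST b → push -5. Stack: [-5]
LOAD_CONST → push 4. Stack: [-5, 4]
BINARY_OP << → -5 << 4 = -80. Stack: [-80]
STORE_FAST n → n=-80. Stack: []
LOAD_FAST_LOAD_FAST r,r → push 5,5. Stack: [5, 5]
BINARY_OP ^ → 5 ^ 5 = 0. Stack: [0]
LOAD_CONST → push 1. Stack: [0, 1]
BINARY_OP << → 0 << 1 = 0. Stack: [0]
STORE_FAST m → m=0. Stack: []
LOAD_CONST → push 112. Stack: [112]
LOAD_FAST r → push 5. Stack: [112, 5]
BINARY_OP - → 112 - 5 = 107. Stack: [107]
STORE_FAST w → w=107. Stack: []
LOAD_FAST_LOAD_FAST w,a → push 107,15. Stack: [107, 15]
BINARY_OP - → 107 - 15 = 92. Stack: [92]
RETURN_VALUE → return 92.

92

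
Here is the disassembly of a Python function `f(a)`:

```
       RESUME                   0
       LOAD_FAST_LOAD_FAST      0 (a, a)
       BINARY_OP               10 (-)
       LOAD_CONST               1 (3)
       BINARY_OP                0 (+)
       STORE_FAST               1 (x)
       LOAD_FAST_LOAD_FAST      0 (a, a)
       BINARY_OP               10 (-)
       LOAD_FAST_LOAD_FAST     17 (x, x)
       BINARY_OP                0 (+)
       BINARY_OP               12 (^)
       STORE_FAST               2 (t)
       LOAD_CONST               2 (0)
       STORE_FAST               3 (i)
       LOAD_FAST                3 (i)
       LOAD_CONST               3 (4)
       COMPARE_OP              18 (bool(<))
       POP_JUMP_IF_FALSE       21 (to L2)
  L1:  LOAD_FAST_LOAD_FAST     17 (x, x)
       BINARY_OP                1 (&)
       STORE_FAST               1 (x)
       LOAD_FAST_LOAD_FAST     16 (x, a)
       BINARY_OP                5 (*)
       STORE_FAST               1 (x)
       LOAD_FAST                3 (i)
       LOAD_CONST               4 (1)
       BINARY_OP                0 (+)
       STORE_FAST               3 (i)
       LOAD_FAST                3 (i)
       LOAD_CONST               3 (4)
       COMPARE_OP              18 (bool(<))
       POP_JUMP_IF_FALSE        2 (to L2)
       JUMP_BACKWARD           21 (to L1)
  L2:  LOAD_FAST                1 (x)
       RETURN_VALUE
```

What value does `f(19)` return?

390963

LOAD_FAST_LOAD_FAST a,a → push 19,19
BINARY_OP - → 19 - 19 = 0
LOAD_CONST → push 3
BINARY_OP + → 0 + 3 = 3
STORE_FAST x → x=3
LOAD_FAST_LOAD_FAST a,a → push 19,19
BINARY_OP - → 19 - 19 = 0
LOAD_FAST_LOAD_FAST x,x → push 3,3
BINARY_OP + → 3 + 3 = 6
BINARY_OP ^ → 0 ^ 6 = 6
STORE_FAST t → t=6
LOAD_CONST → push 0
STORE_FAST i → i=0
LOAD_FAST i → push 0
LOAD_CONST → push 4
COMPARE_OP bool(<) → 0 vs 4 = True
POP_JUMP_IF_FALSE → pop True; no jump
LOAD_FAST_LOAD_FAST x,x → push 3,3
BINARY_OP & → 3 & 3 = 3
STORE_FAST x → x=3
LOAD_FAST_LOAD_FAST x,a → push 3,19
BINARY_OP * → 3 * 19 = 57
STORE_FAST x → x=57
LOAD_FAST i → push 0
LOAD_CONST → push 1
BINARY_OP + → 0 + 1 = 1
STORE_FAST i → i=1
LOAD_FAST i → push 1
LOAD_CONST → push 4
COMPARE_OP bool(<) → 1 vs 4 = True
POP_JUMP_IF_FALSE → pop True; no jump
LOAD_FAST_LOAD_FAST x,x → push 57,57
BINARY_OP & → 57 & 57 = 57
STORE_FAST x → x=57
LOAD_FAST_LOAD_FAST x,a → push 57,19
BINARY_OP * → 57 * 19 = 1083
STORE_FAST x → x=1083
LOAD_FAST i → push 1
LOAD_CONST → push 1
BINARY_OP + → 1 + 1 = 2
STORE_FAST i → i=2
LOAD_FAST i → push 2
LOAD_CONST → push 4
COMPARE_OP bool(<) → 2 vs 4 = True
POP_JUMP_IF_FALSE → pop True; no jump
LOAD_FAST_LOAD_FAST x,x → push 1083,1083
BINARY_OP & → 1083 & 1083 = 1083
STORE_FAST x → x=1083
LOAD_FAST_LOAD_FAST x,a → push 1083,19
BINARY_OP * → 1083 * 19 = 20577
STORE_FAST x → x=20577
LOAD_FAST i → push 2
LOAD_CONST → push 1
BINARY_OP + → 2 + 1 = 3
STORE_FAST i → i=3
LOAD_FAST i → push 3
LOAD_CONST → push 4
COMPARE_OP bool(<) → 3 vs 4 = True
POP_JUMP_IF_FALSE → pop True; no jump
LOAD_FAST_LOAD_FAST x,x → push 20577,20577
BINARY_OP & → 20577 & 20577 = 20577
STORE_FAST x → x=20577
LOAD_FAST_LOAD_FAST x,a → push 20577,19
BINARY_OP * → 20577 * 19 = 390963
STORE_FAST x → x=390963
LOAD_FAST i → push 3
LOAD_CONST → push 1
BINARY_OP + → 3 + 1 = 4
STORE_FAST i → i=4
LOAD_FAST i → push 4
LOAD_CONST → push 4
COMPARE_OP bool(<) → 4 vs 4 = False
POP_JUMP_IF_FALSE → pop False; jump
LOAD_FAST x → push 390963
RETURN_VALUE → return 390963.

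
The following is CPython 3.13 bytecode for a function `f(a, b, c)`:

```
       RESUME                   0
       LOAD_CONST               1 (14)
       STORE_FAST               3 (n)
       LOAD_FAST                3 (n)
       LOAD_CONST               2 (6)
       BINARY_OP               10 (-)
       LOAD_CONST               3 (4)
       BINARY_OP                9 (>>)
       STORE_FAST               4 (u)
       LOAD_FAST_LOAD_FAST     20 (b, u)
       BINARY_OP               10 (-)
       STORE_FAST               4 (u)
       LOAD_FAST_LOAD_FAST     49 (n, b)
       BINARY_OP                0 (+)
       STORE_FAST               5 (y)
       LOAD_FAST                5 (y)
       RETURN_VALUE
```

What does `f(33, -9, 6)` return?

5

LOAD_CONST → push 14. Stack: [14]
STORE_FAST n → n=14. Stack: []
LOAD_FAST n → push 14. Stack: [14]
LOAD_CONST → push 6. Stack: [14, 6]
BINARY_OP - → 14 - 6 = 8. Stack: [8]
LOAD_CONST → push 4. Stack: [8, 4]
BINARY_OP >> → 8 >> 4 = 0. Stack: [0]
STORE_FAST u → u=0. Stack: []
LOAD_FAST_LOAD_FAST b,u → push -9,0. Stack: [-9, 0]
BINARY_OP - → -9 - 0 = -9. Stack: [-9]
STORE_FAST u → u=-9. Stack: []
LOAD_FAST_LOAD_FAST n,b → push 14,-9. Stack: [14, -9]
BINARY_OP + → 14 + -9 = 5. Stack: [5]
STORE_FAST y → y=5. Stack: []
LOAD_FAST y → push 5. Stack: [5]
RETURN_VALUE → return 5.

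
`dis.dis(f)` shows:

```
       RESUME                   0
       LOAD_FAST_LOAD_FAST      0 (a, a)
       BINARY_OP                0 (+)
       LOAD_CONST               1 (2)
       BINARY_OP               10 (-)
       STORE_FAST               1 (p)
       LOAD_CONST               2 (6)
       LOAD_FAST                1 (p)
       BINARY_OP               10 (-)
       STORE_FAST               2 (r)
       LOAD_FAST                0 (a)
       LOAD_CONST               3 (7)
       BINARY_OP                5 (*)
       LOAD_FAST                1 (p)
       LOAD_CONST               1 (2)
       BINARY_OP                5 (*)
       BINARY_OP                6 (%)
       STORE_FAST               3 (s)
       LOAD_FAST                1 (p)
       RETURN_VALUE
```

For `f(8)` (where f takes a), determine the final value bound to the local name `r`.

-8

LOAD_FAST_LOAD_FAST a,a → push 8,8. Stack: [8, 8]
BINARY_OP + → 8 + 8 = 16. Stack: [16]
LOAD_CONST → push 2. Stack: [16, 2]
BINARY_OP - → 16 - 2 = 14. Stack: [14]
STORE_FAST p → p=14. Stack: []
LOAD_CONST → push 6. Stack: [6]
LOAD_FAST p → push 14. Stack: [6, 14]
BINARY_OP - → 6 - 14 = -8. Stack: [-8]
STORE_FAST r → r=-8. Stack: []
LOAD_FAST a → push 8. Stack: [8]
LOAD_CONST → push 7. Stack: [8, 7]
BINARY_OP * → 8 * 7 = 56. Stack: [56]
LOAD_FAST p → push 14. Stack: [56, 14]
LOAD_CONST → push 2. Stack: [56, 14, 2]
BINARY_OP * → 14 * 2 = 28. Stack: [56, 28]
BINARY_OP % → 56 % 28 = 0. Stack: [0]
STORE_FAST s → s=0. Stack: []
LOAD_FAST p → push 14. Stack: [14]
RETURN_VALUE → return 14.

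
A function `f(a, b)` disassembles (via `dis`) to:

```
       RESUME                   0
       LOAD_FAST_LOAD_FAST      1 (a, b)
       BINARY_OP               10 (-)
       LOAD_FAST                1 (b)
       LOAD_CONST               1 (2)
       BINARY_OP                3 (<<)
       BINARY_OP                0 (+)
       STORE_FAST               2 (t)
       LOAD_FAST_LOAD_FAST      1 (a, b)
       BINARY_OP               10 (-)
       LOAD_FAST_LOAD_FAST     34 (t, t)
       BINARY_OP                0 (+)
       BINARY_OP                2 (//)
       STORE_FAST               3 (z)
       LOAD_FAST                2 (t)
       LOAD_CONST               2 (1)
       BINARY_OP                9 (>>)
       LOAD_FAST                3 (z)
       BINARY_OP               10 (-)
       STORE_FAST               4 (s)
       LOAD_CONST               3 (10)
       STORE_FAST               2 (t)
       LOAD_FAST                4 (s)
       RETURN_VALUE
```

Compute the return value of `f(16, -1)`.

6

LOAD_FAST_LOAD_FAST a,b → push 16,-1. Stack: [16, -1]
BINARY_OP - → 16 - -1 = 17. Stack: [17]
LOAD_FAST b → push -1. Stack: [17, -1]
LOAD_CONST → push 2. Stack: [17, -1, 2]
BINARY_OP << → -1 << 2 = -4. Stack: [17, -4]
BINARY_OP + → 17 + -4 = 13. Stack: [13]
STORE_FAST t → t=13. Stack: []
LOAD_FAST_LOAD_FAST a,b → push 16,-1. Stack: [16, -1]
BINARY_OP - → 16 - -1 = 17. Stack: [17]
LOAD_FAST_LOAD_FAST t,t → push 13,13. Stack: [17, 13, 13]
BINARY_OP + → 13 + 13 = 26. Stack: [17, 26]
BINARY_OP // → 17 // 26 = 0. Stack: [0]
STORE_FAST z → z=0. Stack: []
LOAD_FAST t → push 13. Stack: [13]
LOAD_CONST → push 1. Stack: [13, 1]
BINARY_OP >> → 13 >> 1 = 6. Stack: [6]
LOAD_FAST z → push 0. Stack: [6, 0]
BINARY_OP - → 6 - 0 = 6. Stack: [6]
STORE_FAST s → s=6. Stack: []
LOAD_CONST → push 10. Stack: [10]
STORE_FAST t → t=10. Stack: []
LOAD_FAST s → push 6. Stack: [6]
RETURN_VALUE → return 6.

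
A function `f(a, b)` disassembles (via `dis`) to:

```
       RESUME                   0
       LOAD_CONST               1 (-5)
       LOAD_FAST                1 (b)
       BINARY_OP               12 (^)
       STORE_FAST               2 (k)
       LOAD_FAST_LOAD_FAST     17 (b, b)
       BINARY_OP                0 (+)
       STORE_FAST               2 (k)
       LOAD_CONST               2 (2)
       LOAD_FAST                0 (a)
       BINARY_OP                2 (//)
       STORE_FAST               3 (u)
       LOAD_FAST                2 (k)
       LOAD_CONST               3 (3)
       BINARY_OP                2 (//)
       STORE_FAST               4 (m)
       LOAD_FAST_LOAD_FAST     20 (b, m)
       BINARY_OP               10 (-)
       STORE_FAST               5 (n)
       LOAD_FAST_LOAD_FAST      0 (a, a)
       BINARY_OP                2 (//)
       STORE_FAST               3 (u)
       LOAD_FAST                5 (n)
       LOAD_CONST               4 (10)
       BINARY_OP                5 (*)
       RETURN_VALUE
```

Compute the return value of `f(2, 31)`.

LOAD_CONST → push -5. Stack: [-5]
LOAD_FAST b → push 31. Stack: [-5, 31]
BINARY_OP ^ → -5 ^ 31 = -28. Stack: [-28]
STORE_FAST k → k=-28. Stack: []
LOAD_FAST_LOAD_FAST b,b → push 31,31. Stack: [31, 31]
BINARY_OP + → 31 + 31 = 62. Stack: [62]
STORE_FAST k → k=62. Stack: []
LOAD_CONST → push 2. Stack: [2]
LOAD_FAST a → push 2. Stack: [2, 2]
BINARY_OP // → 2 // 2 = 1. Stack: [1]
STORE_FAST u → u=1. Stack: []
LOAD_FAST k → push 62. Stack: [62]
LOAD_CONST → push 3. Stack: [62, 3]
BINARY_OP // → 62 // 3 = 20. Stack: [20]
STORE_FAST m → m=20. Stack: []
LOAD_FAST_LOAD_FAST b,m → push 31,20. Stack: [31, 20]
BINARY_OP - → 31 - 20 = 11. Stack: [11]
STORE_FAST n → n=11. Stack: []
LOAD_FAST_LOAD_FAST a,a → push 2,2. Stack: [2, 2]
BINARY_OP // → 2 // 2 = 1. Stack: [1]
STORE_FAST u → u=1. Stack: []
LOAD_FAST n → push 11. Stack: [11]
LOAD_CONST → push 10. Stack: [11, 10]
BINARY_OP * → 11 * 10 = 110. Stack: [110]
RETURN_VALUE → return 110.

110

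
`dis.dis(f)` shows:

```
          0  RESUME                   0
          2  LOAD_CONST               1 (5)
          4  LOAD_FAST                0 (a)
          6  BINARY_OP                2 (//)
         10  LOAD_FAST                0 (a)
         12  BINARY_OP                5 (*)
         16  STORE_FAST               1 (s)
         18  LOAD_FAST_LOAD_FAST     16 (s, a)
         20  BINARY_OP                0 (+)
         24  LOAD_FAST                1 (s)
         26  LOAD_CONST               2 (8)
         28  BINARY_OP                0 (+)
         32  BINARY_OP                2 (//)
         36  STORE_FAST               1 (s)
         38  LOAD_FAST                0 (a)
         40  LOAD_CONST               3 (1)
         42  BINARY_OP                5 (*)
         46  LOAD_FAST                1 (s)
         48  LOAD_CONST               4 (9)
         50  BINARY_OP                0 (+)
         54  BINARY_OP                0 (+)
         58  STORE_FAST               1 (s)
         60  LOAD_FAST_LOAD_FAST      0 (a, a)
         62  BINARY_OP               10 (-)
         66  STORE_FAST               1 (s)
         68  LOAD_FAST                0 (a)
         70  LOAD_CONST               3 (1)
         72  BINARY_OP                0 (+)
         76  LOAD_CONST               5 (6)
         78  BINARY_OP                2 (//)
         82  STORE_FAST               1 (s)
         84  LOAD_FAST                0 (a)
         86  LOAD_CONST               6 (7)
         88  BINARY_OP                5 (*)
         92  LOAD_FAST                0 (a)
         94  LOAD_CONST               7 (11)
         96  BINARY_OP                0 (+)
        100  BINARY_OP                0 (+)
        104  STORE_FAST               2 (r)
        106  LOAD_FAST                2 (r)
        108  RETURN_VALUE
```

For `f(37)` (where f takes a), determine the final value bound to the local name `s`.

6

LOAD_CONST → push 5. Stack: [5]
LOAD_FAST a → push 37. Stack: [5, 37]
BINARY_OP // → 5 // 37 = 0. Stack: [0]
LOAD_FAST a → push 37. Stack: [0, 37]
BINARY_OP * → 0 * 37 = 0. Stack: [0]
STORE_FAST s → s=0. Stack: []
LOAD_FAST_LOAD_FAST s,a → push 0,37. Stack: [0, 37]
BINARY_OP + → 0 + 37 = 37. Stack: [37]
LOAD_FAST s → push 0. Stack: [37, 0]
LOAD_CONST → push 8. Stack: [37, 0, 8]
BINARY_OP + → 0 + 8 = 8. Stack: [37, 8]
BINARY_OP // → 37 // 8 = 4. Stack: [4]
STORE_FAST s → s=4. Stack: []
LOAD_FAST a → push 37. Stack: [37]
LOAD_CONST → push 1. Stack: [37, 1]
BINARY_OP * → 37 * 1 = 37. Stack: [37]
LOAD_FAST s → push 4. Stack: [37, 4]
LOAD_CONST → push 9. Stack: [37, 4, 9]
BINARY_OP + → 4 + 9 = 13. Stack: [37, 13]
BINARY_OP + → 37 + 13 = 50. Stack: [50]
STORE_FAST s → s=50. Stack: []
LOAD_FAST_LOAD_FAST a,a → push 37,37. Stack: [37, 37]
BINARY_OP - → 37 - 37 = 0. Stack: [0]
STORE_FAST s → s=0. Stack: []
LOAD_FAST a → push 37. Stack: [37]
LOAD_CONST → push 1. Stack: [37, 1]
BINARY_OP + → 37 + 1 = 38. Stack: [38]
LOAD_CONST → push 6. Stack: [38, 6]
BINARY_OP // → 38 // 6 = 6. Stack: [6]
STORE_FAST s → s=6. Stack: []
LOAD_FAST a → push 37. Stack: [37]
LOAD_CONST → push 7. Stack: [37, 7]
BINARY_OP * → 37 * 7 = 259. Stack: [259]
LOAD_FAST a → push 37. Stack: [259, 37]
LOAD_CONST → push 11. Stack: [259, 37, 11]
BINARY_OP + → 37 + 11 = 48. Stack: [259, 48]
BINARY_OP + → 259 + 48 = 307. Stack: [307]
STORE_FAST r → r=307. Stack: []
LOAD_FAST r → push 307. Stack: [307]
RETURN_VALUE → return 307.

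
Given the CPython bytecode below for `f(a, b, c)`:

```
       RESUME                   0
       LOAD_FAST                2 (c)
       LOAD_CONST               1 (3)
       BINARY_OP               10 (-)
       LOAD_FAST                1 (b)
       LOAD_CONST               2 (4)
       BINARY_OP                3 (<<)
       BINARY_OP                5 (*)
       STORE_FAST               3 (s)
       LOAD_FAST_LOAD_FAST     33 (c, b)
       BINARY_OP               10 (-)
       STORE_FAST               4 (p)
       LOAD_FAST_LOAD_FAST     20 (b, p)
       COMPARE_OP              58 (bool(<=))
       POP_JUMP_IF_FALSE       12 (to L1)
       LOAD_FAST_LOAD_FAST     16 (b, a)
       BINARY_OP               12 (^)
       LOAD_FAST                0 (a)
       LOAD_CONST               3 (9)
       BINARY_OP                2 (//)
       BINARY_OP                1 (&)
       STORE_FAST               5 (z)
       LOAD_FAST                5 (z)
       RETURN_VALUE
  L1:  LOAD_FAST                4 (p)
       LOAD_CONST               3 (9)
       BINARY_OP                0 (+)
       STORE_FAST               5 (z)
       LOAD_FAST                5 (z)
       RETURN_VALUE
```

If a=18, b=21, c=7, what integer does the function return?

-5

LOAD_FAST c → push 7. Stack: [7]
LOAD_CONST → push 3. Stack: [7, 3]
BINARY_OP - → 7 - 3 = 4. Stack: [4]
LOAD_FAST b → push 21. Stack: [4, 21]
LOAD_CONST → push 4. Stack: [4, 21, 4]
BINARY_OP << → 21 << 4 = 336. Stack: [4, 336]
BINARY_OP * → 4 * 336 = 1344. Stack: [1344]
STORE_FAST s → s=1344. Stack: []
LOAD_FAST_LOAD_FAST c,b → push 7,21. Stack: [7, 21]
BINARY_OP - → 7 - 21 = -14. Stack: [-14]
STORE_FAST p → p=-14. Stack: []
LOAD_FAST_LOAD_FAST b,p → push 21,-14. Stack: [21, -14]
COMPARE_OP bool(<=) → 21 vs -14 = False. Stack: [False]
POP_JUMP_IF_FALSE → pop False; jump. Stack: []
LOAD_FAST p → push -14. Stack: [-14]
LOAD_CONST → push 9. Stack: [-14, 9]
BINARY_OP + → -14 + 9 = -5. Stack: [-5]
STORE_FAST z → z=-5. Stack: []
LOAD_FAST z → push -5. Stack: [-5]
RETURN_VALUE → return -5.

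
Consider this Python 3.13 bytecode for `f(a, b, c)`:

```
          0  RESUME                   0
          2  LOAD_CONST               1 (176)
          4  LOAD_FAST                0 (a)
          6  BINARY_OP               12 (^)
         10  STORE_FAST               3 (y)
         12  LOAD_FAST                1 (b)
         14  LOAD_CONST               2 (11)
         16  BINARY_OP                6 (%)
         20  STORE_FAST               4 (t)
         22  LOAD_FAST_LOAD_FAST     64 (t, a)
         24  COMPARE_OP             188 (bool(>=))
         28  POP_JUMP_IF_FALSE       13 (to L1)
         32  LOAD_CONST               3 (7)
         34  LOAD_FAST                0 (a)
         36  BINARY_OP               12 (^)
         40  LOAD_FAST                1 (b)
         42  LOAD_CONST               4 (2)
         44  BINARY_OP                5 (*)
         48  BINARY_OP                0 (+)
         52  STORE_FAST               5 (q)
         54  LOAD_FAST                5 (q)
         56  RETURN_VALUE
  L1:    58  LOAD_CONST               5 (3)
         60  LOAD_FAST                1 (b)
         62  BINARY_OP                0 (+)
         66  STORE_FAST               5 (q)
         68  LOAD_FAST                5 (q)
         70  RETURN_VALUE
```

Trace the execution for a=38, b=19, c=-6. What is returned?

LOAD_CONST → push 176. Stack: [176]
LOAD_FAST a → push 38. Stack: [176, 38]
BINARY_OP ^ → 176 ^ 38 = 150. Stack: [150]
STORE_FAST y → y=150. Stack: []
LOAD_FAST b → push 19. Stack: [19]
LOAD_CONST → push 11. Stack: [19, 11]
BINARY_OP % → 19 % 11 = 8. Stack: [8]
STORE_FAST t → t=8. Stack: []
LOAD_FAST_LOAD_FAST t,a → push 8,38. Stack: [8, 38]
COMPARE_OP bool(>=) → 8 vs 38 = False. Stack: [False]
POP_JUMP_IF_FALSE → pop False; jump. Stack: []
LOAD_CONST → push 3. Stack: [3]
LOAD_FAST b → push 19. Stack: [3, 19]
BINARY_OP + → 3 + 19 = 22. Stack: [22]
STORE_FAST q → q=22. Stack: []
LOAD_FAST q → push 22. Stack: [22]
RETURN_VALUE → return 22.

22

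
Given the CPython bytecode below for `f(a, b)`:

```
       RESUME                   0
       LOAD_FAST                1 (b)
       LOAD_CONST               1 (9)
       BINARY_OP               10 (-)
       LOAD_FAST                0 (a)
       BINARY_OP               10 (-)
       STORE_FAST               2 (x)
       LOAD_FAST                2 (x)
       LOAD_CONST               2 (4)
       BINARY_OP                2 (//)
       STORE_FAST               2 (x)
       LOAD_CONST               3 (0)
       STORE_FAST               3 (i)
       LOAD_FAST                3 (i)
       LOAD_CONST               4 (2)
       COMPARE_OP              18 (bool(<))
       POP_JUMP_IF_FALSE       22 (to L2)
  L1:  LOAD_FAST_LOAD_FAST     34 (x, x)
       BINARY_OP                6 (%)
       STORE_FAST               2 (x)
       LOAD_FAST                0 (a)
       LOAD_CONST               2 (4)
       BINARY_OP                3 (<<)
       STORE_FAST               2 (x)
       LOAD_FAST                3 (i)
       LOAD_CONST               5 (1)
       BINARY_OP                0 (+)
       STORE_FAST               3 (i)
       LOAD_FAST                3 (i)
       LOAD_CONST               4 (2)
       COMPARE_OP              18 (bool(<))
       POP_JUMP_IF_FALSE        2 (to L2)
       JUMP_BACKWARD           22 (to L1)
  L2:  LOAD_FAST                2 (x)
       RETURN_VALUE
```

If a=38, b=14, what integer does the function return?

608

LOAD_FAST b → push 14. Stack: [14]
LOAD_CONST → push 9. Stack: [14, 9]
BINARY_OP - → 14 - 9 = 5. Stack: [5]
LOAD_FAST a → push 38. Stack: [5, 38]
BINARY_OP - → 5 - 38 = -33. Stack: [-33]
STORE_FAST x → x=-33. Stack: []
LOAD_FAST x → push -33. Stack: [-33]
LOAD_CONST → push 4. Stack: [-33, 4]
BINARY_OP // → -33 // 4 = -9. Stack: [-9]
STORE_FAST x → x=-9. Stack: []
LOAD_CONST → push 0. Stack: [0]
STORE_FAST i → i=0. Stack: []
LOAD_FAST i → push 0. Stack: [0]
LOAD_CONST → push 2. Stack: [0, 2]
COMPARE_OP bool(<) → 0 vs 2 = True. Stack: [True]
POP_JUMP_IF_FALSE → pop True; no jump. Stack: []
LOAD_FAST_LOAD_FAST x,x → push -9,-9. Stack: [-9, -9]
BINARY_OP % → -9 % -9 = 0. Stack: [0]
STORE_FAST x → x=0. Stack: []
LOAD_FAST a → push 38. Stack: [38]
LOAD_CONST → push 4. Stack: [38, 4]
BINARY_OP << → 38 << 4 = 608. Stack: [608]
STORE_FAST x → x=608. Stack: []
LOAD_FAST i → push 0. Stack: [0]
LOAD_CONST → push 1. Stack: [0, 1]
BINARY_OP + → 0 + 1 = 1. Stack: [1]
STORE_FAST i → i=1. Stack: []
LOAD_FAST i → push 1. Stack: [1]
LOAD_CONST → push 2. Stack: [1, 2]
COMPARE_OP bool(<) → 1 vs 2 = True. Stack: [True]
POP_JUMP_IF_FALSE → pop True; no jump. Stack: []
LOAD_FAST_LOAD_FAST x,x → push 608,608. Stack: [608, 608]
BINARY_OP % → 608 % 608 = 0. Stack: [0]
STORE_FAST x → x=0. Stack: []
LOAD_FAST a → push 38. Stack: [38]
LOAD_CONST → push 4. Stack: [38, 4]
BINARY_OP << → 38 << 4 = 608. Stack: [608]
STORE_FAST x → x=608. Stack: []
LOAD_FAST i → push 1. Stack: [1]
LOAD_CONST → push 1. Stack: [1, 1]
BINARY_OP + → 1 + 1 = 2. Stack: [2]
STORE_FAST i → i=2. Stack: []
LOAD_FAST i → push 2. Stack: [2]
LOAD_CONST → push 2. Stack: [2, 2]
COMPARE_OP bool(<) → 2 vs 2 = False. Stack: [False]
POP_JUMP_IF_FALSE → pop False; jump. Stack: []
LOAD_FAST x → push 608. Stack: [608]
RETURN_VALUE → return 608.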